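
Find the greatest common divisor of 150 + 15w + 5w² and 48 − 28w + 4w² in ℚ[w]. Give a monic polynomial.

1

Repeated division with remainder:
  5w² + 15w + 150 = (5/4)(4w² − 28w + 48) + (50w + 90)
  4w² − 28w + 48 = ((2/25)w − 88/125)(50w + 90) + (2784/25)
  50w + 90 = ((625/1392)w + 375/464)(2784/25) + (0)
The last nonzero remainder is the constant 2784/25, so the polynomials are coprime and gcd = 1.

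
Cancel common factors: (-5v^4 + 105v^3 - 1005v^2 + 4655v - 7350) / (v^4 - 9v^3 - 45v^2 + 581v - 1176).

Euclidean algorithm in ℚ[v]:
  -5v^4 + 105v^3 - 1005v^2 + 4655v - 7350 = (-5)(v^4 - 9v^3 - 45v^2 + 581v - 1176) + (60v^3 - 1230v^2 + 7560v - 13230)
  v^4 - 9v^3 - 45v^2 + 581v - 1176 = ((1/60)v + 23/120)(60v^3 - 1230v^2 + 7560v - 13230) + ((259/4)v^2 - (1295/2)v + 5439/4)
  60v^3 - 1230v^2 + 7560v - 13230 = ((240/259)v - 360/37)((259/4)v^2 - (1295/2)v + 5439/4) + (0)
Last nonzero remainder: (259/4)v^2 - (1295/2)v + 5439/4. Dividing through by 259/4 gives the monic gcd v^2 - 10v + 21.
Cancel v^2 - 10v + 21 from numerator and denominator to get the reduced form.

(-5v^2 + 55v - 350)/(v^2 + v - 56)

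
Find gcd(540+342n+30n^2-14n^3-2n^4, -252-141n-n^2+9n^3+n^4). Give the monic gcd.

9+6n+n^2

Euclidean algorithm in ℚ[n]:
  -2n^4-14n^3+30n^2+342n+540 = (-2)(n^4+9n^3-n^2-141n-252) + (4n^3+28n^2+60n+36)
  n^4+9n^3-n^2-141n-252 = ((1/4)n+1/2)(4n^3+28n^2+60n+36) + (-30n^2-180n-270)
  4n^3+28n^2+60n+36 = (-(2/15)n-2/15)(-30n^2-180n-270) + (0)
Last nonzero remainder: -30n^2-180n-270. Dividing through by -30 gives the monic gcd n^2+6n+9.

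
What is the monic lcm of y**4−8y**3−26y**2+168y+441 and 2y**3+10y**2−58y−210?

y**6−6y**5−77y**4+396y**3+1687y**2−4998y−15435

Apply the Euclidean algorithm:
  y**4−8y**3−26y**2+168y+441 = ((1/2)y−13/2)(2y**3+10y**2−58y−210) + (68y**2−104y−924)
  2y**3+10y**2−58y−210 = ((1/34)y+111/578)(68y**2−104y−924) + (−(3136/289)y−9408/289)
  68y**2−104y−924 = (−(4913/784)y+3179/112)(−(3136/289)y−9408/289) + (0)
Last nonzero remainder: −(3136/289)y−9408/289. Dividing through by −3136/289 gives the monic gcd y+3.
Then lcm(f, g) = f·g / gcd(f, g); expanding and making the result monic gives the answer.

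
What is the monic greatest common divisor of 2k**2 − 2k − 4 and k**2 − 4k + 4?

Euclidean algorithm in ℚ[k]:
  2k**2 − 2k − 4 = (2)(k**2 − 4k + 4) + (6k − 12)
  k**2 − 4k + 4 = ((1/6)k − 1/3)(6k − 12) + (0)
Last nonzero remainder: 6k − 12. Dividing through by 6 gives the monic gcd k − 2.

k − 2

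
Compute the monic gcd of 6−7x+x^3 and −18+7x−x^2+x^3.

−2+x

By polynomial division,
  x^3−7x+6 = (x^3−x^2+7x−18) + (x^2−14x+24)
  x^3−x^2+7x−18 = (x+13)(x^2−14x+24) + (165x−330)
  x^2−14x+24 = ((1/165)x−4/55)(165x−330) + (0)
Last nonzero remainder: 165x−330. Dividing through by 165 gives the monic gcd x−2.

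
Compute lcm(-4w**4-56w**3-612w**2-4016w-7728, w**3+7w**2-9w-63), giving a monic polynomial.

w**5+11w**4+111w**3+545w**2-1080w-5796

Repeated division with remainder:
  -4w**4-56w**3-612w**2-4016w-7728 = (-4w-28)(w**3+7w**2-9w-63) + (-452w**2-4520w-9492)
  w**3+7w**2-9w-63 = (-(1/452)w+3/452)(-452w**2-4520w-9492) + (0)
Last nonzero remainder: -452w**2-4520w-9492. Dividing through by -452 gives the monic gcd w**2+10w+21.
Then lcm(f, g) = f·g / gcd(f, g); expanding and making the result monic gives the answer.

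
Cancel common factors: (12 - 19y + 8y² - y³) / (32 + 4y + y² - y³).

(3 - 4y + y²)/(8 + 3y + y²)

Apply the Euclidean algorithm:
  -y³ + 8y² - 19y + 12 = (-y³ + y² + 4y + 32) + (7y² - 23y - 20)
  -y³ + y² + 4y + 32 = (-(1/7)y - 16/49)(7y² - 23y - 20) + (-(312/49)y + 1248/49)
  7y² - 23y - 20 = (-(343/312)y - 245/312)(-(312/49)y + 1248/49) + (0)
Last nonzero remainder: -(312/49)y + 1248/49. Dividing through by -312/49 gives the monic gcd y - 4.
Cancel y - 4 from numerator and denominator to get the reduced form.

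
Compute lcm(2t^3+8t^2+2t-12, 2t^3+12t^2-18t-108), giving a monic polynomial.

t^5+7t^4-5t^3-75t^2-36t+108

Apply the Euclidean algorithm:
  2t^3+8t^2+2t-12 = (2t^3+12t^2-18t-108) + (-4t^2+20t+96)
  2t^3+12t^2-18t-108 = (-(1/2)t-11/2)(-4t^2+20t+96) + (140t+420)
  -4t^2+20t+96 = (-(1/35)t+8/35)(140t+420) + (0)
Last nonzero remainder: 140t+420. Dividing through by 140 gives the monic gcd t+3.
Then lcm(f, g) = f·g / gcd(f, g); expanding and making the result monic gives the answer.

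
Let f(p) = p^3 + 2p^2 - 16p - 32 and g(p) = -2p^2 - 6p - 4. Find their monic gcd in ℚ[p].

Euclidean algorithm in ℚ[p]:
  p^3 + 2p^2 - 16p - 32 = (-(1/2)p + 1/2)(-2p^2 - 6p - 4) + (-15p - 30)
  -2p^2 - 6p - 4 = ((2/15)p + 2/15)(-15p - 30) + (0)
Last nonzero remainder: -15p - 30. Dividing through by -15 gives the monic gcd p + 2.

p + 2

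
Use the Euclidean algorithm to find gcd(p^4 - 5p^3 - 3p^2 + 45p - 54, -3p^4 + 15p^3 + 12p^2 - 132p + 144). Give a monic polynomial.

p^2 + p - 6

Repeated division with remainder:
  p^4 - 5p^3 - 3p^2 + 45p - 54 = (-1/3)(-3p^4 + 15p^3 + 12p^2 - 132p + 144) + (p^2 + p - 6)
  -3p^4 + 15p^3 + 12p^2 - 132p + 144 = (-3p^2 + 18p - 24)(p^2 + p - 6) + (0)
The last nonzero remainder p^2 + p - 6 is already monic.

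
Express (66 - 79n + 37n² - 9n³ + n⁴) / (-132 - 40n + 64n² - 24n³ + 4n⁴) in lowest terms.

(-2 + n)/(4 + 4n)

Euclidean algorithm in ℚ[n]:
  n⁴ - 9n³ + 37n² - 79n + 66 = (1/4)(4n⁴ - 24n³ + 64n² - 40n - 132) + (-3n³ + 21n² - 69n + 99)
  4n⁴ - 24n³ + 64n² - 40n - 132 = (-(4/3)n - 4/3)(-3n³ + 21n² - 69n + 99) + (0)
Last nonzero remainder: -3n³ + 21n² - 69n + 99. Dividing through by -3 gives the monic gcd n³ - 7n² + 23n - 33.
Cancel n³ - 7n² + 23n - 33 from numerator and denominator to get the reduced form.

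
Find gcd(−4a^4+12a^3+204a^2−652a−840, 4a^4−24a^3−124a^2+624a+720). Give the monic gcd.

a^2−5a−6

Apply the Euclidean algorithm:
  −4a^4+12a^3+204a^2−652a−840 = (−1)(4a^4−24a^3−124a^2+624a+720) + (−12a^3+80a^2−28a−120)
  4a^4−24a^3−124a^2+624a+720 = (−(1/3)a−2/9)(−12a^3+80a^2−28a−120) + (−(1040/9)a^2+(5200/9)a+2080/3)
  −12a^3+80a^2−28a−120 = ((27/260)a−9/52)(−(1040/9)a^2+(5200/9)a+2080/3) + (0)
Last nonzero remainder: −(1040/9)a^2+(5200/9)a+2080/3. Dividing through by −1040/9 gives the monic gcd a^2−5a−6.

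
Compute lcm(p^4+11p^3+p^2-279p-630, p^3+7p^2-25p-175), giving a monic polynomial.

By polynomial division,
  p^4+11p^3+p^2-279p-630 = (p+4)(p^3+7p^2-25p-175) + (-2p^2-4p+70)
  p^3+7p^2-25p-175 = (-(1/2)p-5/2)(-2p^2-4p+70) + (0)
Last nonzero remainder: -2p^2-4p+70. Dividing through by -2 gives the monic gcd p^2+2p-35.
Then lcm(f, g) = f·g / gcd(f, g); expanding and making the result monic gives the answer.

p^5+16p^4+56p^3-274p^2-2025p-3150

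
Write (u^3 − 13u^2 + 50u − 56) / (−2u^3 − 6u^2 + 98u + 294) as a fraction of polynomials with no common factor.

(−u^2 + 6u − 8)/(2u^2 + 20u + 42)

Euclidean algorithm in ℚ[u]:
  u^3 − 13u^2 + 50u − 56 = (−1/2)(−2u^3 − 6u^2 + 98u + 294) + (−16u^2 + 99u + 91)
  −2u^3 − 6u^2 + 98u + 294 = ((1/8)u + 147/128)(−16u^2 + 99u + 91) + (−(3465/128)u + 24255/128)
  −16u^2 + 99u + 91 = ((2048/3465)u + 1664/3465)(−(3465/128)u + 24255/128) + (0)
Last nonzero remainder: −(3465/128)u + 24255/128. Dividing through by −3465/128 gives the monic gcd u − 7.
Cancel u − 7 from numerator and denominator to get the reduced form.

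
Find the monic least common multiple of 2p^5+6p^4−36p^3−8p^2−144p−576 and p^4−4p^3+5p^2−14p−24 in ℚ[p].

p^6+4p^5−15p^4−22p^3−76p^2−360p−288

Repeated division with remainder:
  2p^5+6p^4−36p^3−8p^2−144p−576 = (2p+14)(p^4−4p^3+5p^2−14p−24) + (10p^3−50p^2+100p−240)
  p^4−4p^3+5p^2−14p−24 = ((1/10)p+1/10)(10p^3−50p^2+100p−240) + (0)
Last nonzero remainder: 10p^3−50p^2+100p−240. Dividing through by 10 gives the monic gcd p^3−5p^2+10p−24.
Then lcm(f, g) = f·g / gcd(f, g); expanding and making the result monic gives the answer.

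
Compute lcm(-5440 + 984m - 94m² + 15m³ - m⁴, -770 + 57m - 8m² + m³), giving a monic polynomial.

418880 - 64888m + 10710m² - 1951m³ + 141m⁴ - 13m⁵ + m⁶

Repeated division with remainder:
  -m⁴ + 15m³ - 94m² + 984m - 5440 = (-m + 7)(m³ - 8m² + 57m - 770) + (19m² - 185m - 50)
  m³ - 8m² + 57m - 770 = ((1/19)m + 33/361)(19m² - 185m - 50) + ((27632/361)m - 276320/361)
  19m² - 185m - 50 = ((6859/27632)m + 1805/27632)((27632/361)m - 276320/361) + (0)
Last nonzero remainder: (27632/361)m - 276320/361. Dividing through by 27632/361 gives the monic gcd m - 10.
Then lcm(f, g) = f·g / gcd(f, g); expanding and making the result monic gives the answer.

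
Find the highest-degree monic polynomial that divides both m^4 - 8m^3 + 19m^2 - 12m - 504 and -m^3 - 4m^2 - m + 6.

Repeated division with remainder:
  m^4 - 8m^3 + 19m^2 - 12m - 504 = (-m + 12)(-m^3 - 4m^2 - m + 6) + (66m^2 + 6m - 576)
  -m^3 - 4m^2 - m + 6 = (-(1/66)m - 43/726)(66m^2 + 6m - 576) + (-(1134/121)m - 3402/121)
  66m^2 + 6m - 576 = (-(1331/189)m + 3872/189)(-(1134/121)m - 3402/121) + (0)
Last nonzero remainder: -(1134/121)m - 3402/121. Dividing through by -1134/121 gives the monic gcd m + 3.

m + 3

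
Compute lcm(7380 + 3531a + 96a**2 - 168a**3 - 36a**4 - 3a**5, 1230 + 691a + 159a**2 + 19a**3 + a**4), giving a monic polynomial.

-14760 - 9522a - 1369a**2 + 304a**3 + 128a**4 + 18a**5 + a**6

Euclidean algorithm in ℚ[a]:
  -3a**5 - 36a**4 - 168a**3 + 96a**2 + 3531a + 7380 = (-3a + 21)(a**4 + 19a**3 + 159a**2 + 691a + 1230) + (-90a**3 - 1170a**2 - 7290a - 18450)
  a**4 + 19a**3 + 159a**2 + 691a + 1230 = (-(1/90)a - 1/15)(-90a**3 - 1170a**2 - 7290a - 18450) + (0)
Last nonzero remainder: -90a**3 - 1170a**2 - 7290a - 18450. Dividing through by -90 gives the monic gcd a**3 + 13a**2 + 81a + 205.
Then lcm(f, g) = f·g / gcd(f, g); expanding and making the result monic gives the answer.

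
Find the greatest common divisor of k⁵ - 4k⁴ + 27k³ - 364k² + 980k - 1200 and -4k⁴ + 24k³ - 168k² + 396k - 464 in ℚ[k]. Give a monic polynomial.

k² - 3k + 4

Repeated division with remainder:
  k⁵ - 4k⁴ + 27k³ - 364k² + 980k - 1200 = (-(1/4)k - 1/2)(-4k⁴ + 24k³ - 168k² + 396k - 464) + (-3k³ - 349k² + 1062k - 1432)
  -4k⁴ + 24k³ - 168k² + 396k - 464 = ((4/3)k - 1468/9)(-3k³ - 349k² + 1062k - 1432) + (-(526588/9)k² + (526588/3)k - 2106352/9)
  -3k³ - 349k² + 1062k - 1432 = ((27/526588)k + 1611/263294)(-(526588/9)k² + (526588/3)k - 2106352/9) + (0)
Last nonzero remainder: -(526588/9)k² + (526588/3)k - 2106352/9. Dividing through by -526588/9 gives the monic gcd k² - 3k + 4.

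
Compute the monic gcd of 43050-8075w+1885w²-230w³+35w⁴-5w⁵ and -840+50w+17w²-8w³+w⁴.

-210+65w-12w²+w³

Repeated division with remainder:
  -5w⁵+35w⁴-230w³+1885w²-8075w+43050 = (-5w-5)(w⁴-8w³+17w²+50w-840) + (-185w³+2220w²-12025w+38850)
  w⁴-8w³+17w²+50w-840 = (-(1/185)w-4/185)(-185w³+2220w²-12025w+38850) + (0)
Last nonzero remainder: -185w³+2220w²-12025w+38850. Dividing through by -185 gives the monic gcd w³-12w²+65w-210.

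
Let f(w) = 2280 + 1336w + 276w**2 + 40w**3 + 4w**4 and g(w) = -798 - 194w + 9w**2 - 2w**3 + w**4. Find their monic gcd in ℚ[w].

114 + 44w + 5w**2 + w**3

By polynomial division,
  4w**4 + 40w**3 + 276w**2 + 1336w + 2280 = (4)(w**4 - 2w**3 + 9w**2 - 194w - 798) + (48w**3 + 240w**2 + 2112w + 5472)
  w**4 - 2w**3 + 9w**2 - 194w - 798 = ((1/48)w - 7/48)(48w**3 + 240w**2 + 2112w + 5472) + (0)
Last nonzero remainder: 48w**3 + 240w**2 + 2112w + 5472. Dividing through by 48 gives the monic gcd w**3 + 5w**2 + 44w + 114.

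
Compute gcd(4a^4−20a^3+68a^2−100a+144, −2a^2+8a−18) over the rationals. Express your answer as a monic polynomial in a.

a^2−4a+9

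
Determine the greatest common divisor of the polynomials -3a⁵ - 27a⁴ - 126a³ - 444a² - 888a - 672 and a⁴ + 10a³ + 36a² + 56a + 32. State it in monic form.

a³ + 8a² + 20a + 16

Repeated division with remainder:
  -3a⁵ - 27a⁴ - 126a³ - 444a² - 888a - 672 = (-3a + 3)(a⁴ + 10a³ + 36a² + 56a + 32) + (-48a³ - 384a² - 960a - 768)
  a⁴ + 10a³ + 36a² + 56a + 32 = (-(1/48)a - 1/24)(-48a³ - 384a² - 960a - 768) + (0)
Last nonzero remainder: -48a³ - 384a² - 960a - 768. Dividing through by -48 gives the monic gcd a³ + 8a² + 20a + 16.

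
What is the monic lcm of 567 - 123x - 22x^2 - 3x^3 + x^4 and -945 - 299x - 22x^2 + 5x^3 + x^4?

By polynomial division,
  x^4 - 3x^3 - 22x^2 - 123x + 567 = (x^4 + 5x^3 - 22x^2 - 299x - 945) + (-8x^3 + 176x + 1512)
  x^4 + 5x^3 - 22x^2 - 299x - 945 = (-(1/8)x - 5/8)(-8x^3 + 176x + 1512) + (0)
Last nonzero remainder: -8x^3 + 176x + 1512. Dividing through by -8 gives the monic gcd x^3 - 22x - 189.
Then lcm(f, g) = f·g / gcd(f, g); expanding and making the result monic gives the answer.

2835 - 48x - 233x^2 - 37x^3 + 2x^4 + x^5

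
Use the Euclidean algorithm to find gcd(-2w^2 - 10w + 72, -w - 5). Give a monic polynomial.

1

By polynomial division,
  -2w^2 - 10w + 72 = (2w)(-w - 5) + (72)
  -w - 5 = (-(1/72)w - 5/72)(72) + (0)
The last nonzero remainder is the constant 72, so the polynomials are coprime and gcd = 1.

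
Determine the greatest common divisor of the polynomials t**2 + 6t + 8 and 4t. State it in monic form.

By polynomial division,
  t**2 + 6t + 8 = ((1/4)t + 3/2)(4t) + (8)
  4t = ((1/2)t)(8) + (0)
The last nonzero remainder is the constant 8, so the polynomials are coprime and gcd = 1.

1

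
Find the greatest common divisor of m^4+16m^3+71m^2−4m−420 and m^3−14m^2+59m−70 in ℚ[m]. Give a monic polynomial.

By polynomial division,
  m^4+16m^3+71m^2−4m−420 = (m+30)(m^3−14m^2+59m−70) + (432m^2−1704m+1680)
  m^3−14m^2+59m−70 = ((1/432)m−181/7776)(432m^2−1704m+1680) + ((5005/324)m−5005/162)
  432m^2−1704m+1680 = ((139968/5005)m−7776/143)((5005/324)m−5005/162) + (0)
Last nonzero remainder: (5005/324)m−5005/162. Dividing through by 5005/324 gives the monic gcd m−2.

m−2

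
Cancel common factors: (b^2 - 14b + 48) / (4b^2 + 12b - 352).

Euclidean algorithm in ℚ[b]:
  b^2 - 14b + 48 = (1/4)(4b^2 + 12b - 352) + (-17b + 136)
  4b^2 + 12b - 352 = (-(4/17)b - 44/17)(-17b + 136) + (0)
Last nonzero remainder: -17b + 136. Dividing through by -17 gives the monic gcd b - 8.
Cancel b - 8 from numerator and denominator to get the reduced form.

(b - 6)/(4b + 44)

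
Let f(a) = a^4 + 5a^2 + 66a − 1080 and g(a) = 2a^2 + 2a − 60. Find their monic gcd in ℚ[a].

a^2 + a − 30

Euclidean algorithm in ℚ[a]:
  a^4 + 5a^2 + 66a − 1080 = ((1/2)a^2 − (1/2)a + 18)(2a^2 + 2a − 60) + (0)
Last nonzero remainder: 2a^2 + 2a − 60. Dividing through by 2 gives the monic gcd a^2 + a − 30.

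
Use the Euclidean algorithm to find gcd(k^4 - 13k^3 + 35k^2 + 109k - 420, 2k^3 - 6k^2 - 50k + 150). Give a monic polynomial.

Apply the Euclidean algorithm:
  k^4 - 13k^3 + 35k^2 + 109k - 420 = ((1/2)k - 5)(2k^3 - 6k^2 - 50k + 150) + (30k^2 - 216k + 330)
  2k^3 - 6k^2 - 50k + 150 = ((1/15)k + 7/25)(30k^2 - 216k + 330) + (-(288/25)k + 288/5)
  30k^2 - 216k + 330 = (-(125/48)k + 275/48)(-(288/25)k + 288/5) + (0)
Last nonzero remainder: -(288/25)k + 288/5. Dividing through by -288/25 gives the monic gcd k - 5.

k - 5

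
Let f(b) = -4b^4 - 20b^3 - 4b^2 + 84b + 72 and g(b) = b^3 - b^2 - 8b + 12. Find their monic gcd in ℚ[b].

b^2 + b - 6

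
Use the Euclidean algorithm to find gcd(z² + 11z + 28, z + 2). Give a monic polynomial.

1

Euclidean algorithm in ℚ[z]:
  z² + 11z + 28 = (z + 9)(z + 2) + (10)
  z + 2 = ((1/10)z + 1/5)(10) + (0)
The last nonzero remainder is the constant 10, so the polynomials are coprime and gcd = 1.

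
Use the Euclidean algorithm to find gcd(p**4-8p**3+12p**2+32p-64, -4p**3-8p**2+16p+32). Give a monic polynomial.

By polynomial division,
  p**4-8p**3+12p**2+32p-64 = (-(1/4)p+5/2)(-4p**3-8p**2+16p+32) + (36p**2-144)
  -4p**3-8p**2+16p+32 = (-(1/9)p-2/9)(36p**2-144) + (0)
Last nonzero remainder: 36p**2-144. Dividing through by 36 gives the monic gcd p**2-4.

p**2-4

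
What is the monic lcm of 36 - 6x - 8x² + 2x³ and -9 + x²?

By polynomial division,
  2x³ - 8x² - 6x + 36 = (2x - 8)(x² - 9) + (12x - 36)
  x² - 9 = ((1/12)x + 1/4)(12x - 36) + (0)
Last nonzero remainder: 12x - 36. Dividing through by 12 gives the monic gcd x - 3.
Then lcm(f, g) = f·g / gcd(f, g); expanding and making the result monic gives the answer.

54 + 9x - 15x² - x³ + x⁴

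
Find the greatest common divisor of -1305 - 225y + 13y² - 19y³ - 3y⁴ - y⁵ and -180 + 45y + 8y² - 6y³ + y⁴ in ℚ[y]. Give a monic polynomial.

By polynomial division,
  -y⁵ - 3y⁴ - 19y³ + 13y² - 225y - 1305 = (-y - 9)(y⁴ - 6y³ + 8y² + 45y - 180) + (-65y³ + 130y² - 2925)
  y⁴ - 6y³ + 8y² + 45y - 180 = (-(1/65)y + 4/65)(-65y³ + 130y² - 2925) + (0)
Last nonzero remainder: -65y³ + 130y² - 2925. Dividing through by -65 gives the monic gcd y³ - 2y² + 45.

45 - 2y² + y³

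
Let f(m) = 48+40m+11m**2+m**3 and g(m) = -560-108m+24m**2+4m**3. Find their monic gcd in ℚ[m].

4+m

Apply the Euclidean algorithm:
  m**3+11m**2+40m+48 = (1/4)(4m**3+24m**2-108m-560) + (5m**2+67m+188)
  4m**3+24m**2-108m-560 = ((4/5)m-148/25)(5m**2+67m+188) + ((3456/25)m+13824/25)
  5m**2+67m+188 = ((125/3456)m+1175/3456)((3456/25)m+13824/25) + (0)
Last nonzero remainder: (3456/25)m+13824/25. Dividing through by 3456/25 gives the monic gcd m+4.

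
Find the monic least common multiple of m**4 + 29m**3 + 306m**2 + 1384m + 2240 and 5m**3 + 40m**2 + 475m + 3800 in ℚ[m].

Repeated division with remainder:
  m**4 + 29m**3 + 306m**2 + 1384m + 2240 = ((1/5)m + 21/5)(5m**3 + 40m**2 + 475m + 3800) + (43m**2 - 1371m - 13720)
  5m**3 + 40m**2 + 475m + 3800 = ((5/43)m + 8575/1849)(43m**2 - 1371m - 13720) + ((15584400/1849)m + 124675200/1849)
  43m**2 - 1371m - 13720 = ((79507/15584400)m - 634207/3116880)((15584400/1849)m + 124675200/1849) + (0)
Last nonzero remainder: (15584400/1849)m + 124675200/1849. Dividing through by 15584400/1849 gives the monic gcd m + 8.
Then lcm(f, g) = f·g / gcd(f, g); expanding and making the result monic gives the answer.

m**6 + 29m**5 + 401m**4 + 4139m**3 + 31310m**2 + 131480m + 212800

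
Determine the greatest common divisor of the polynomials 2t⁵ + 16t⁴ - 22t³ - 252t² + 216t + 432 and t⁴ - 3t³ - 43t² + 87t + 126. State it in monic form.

Apply the Euclidean algorithm:
  2t⁵ + 16t⁴ - 22t³ - 252t² + 216t + 432 = (2t + 22)(t⁴ - 3t³ - 43t² + 87t + 126) + (130t³ + 520t² - 1950t - 2340)
  t⁴ - 3t³ - 43t² + 87t + 126 = ((1/130)t - 7/130)(130t³ + 520t² - 1950t - 2340) + (0)
Last nonzero remainder: 130t³ + 520t² - 1950t - 2340. Dividing through by 130 gives the monic gcd t³ + 4t² - 15t - 18.

t³ + 4t² - 15t - 18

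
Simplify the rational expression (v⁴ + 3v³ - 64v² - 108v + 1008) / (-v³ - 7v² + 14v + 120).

(-v² - v + 42)/(v + 5)

By polynomial division,
  v⁴ + 3v³ - 64v² - 108v + 1008 = (-v + 4)(-v³ - 7v² + 14v + 120) + (-22v² - 44v + 528)
  -v³ - 7v² + 14v + 120 = ((1/22)v + 5/22)(-22v² - 44v + 528) + (0)
Last nonzero remainder: -22v² - 44v + 528. Dividing through by -22 gives the monic gcd v² + 2v - 24.
Cancel v² + 2v - 24 from numerator and denominator to get the reduced form.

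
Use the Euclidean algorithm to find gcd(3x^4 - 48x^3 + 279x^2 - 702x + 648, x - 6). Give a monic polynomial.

Apply the Euclidean algorithm:
  3x^4 - 48x^3 + 279x^2 - 702x + 648 = (3x^3 - 30x^2 + 99x - 108)(x - 6) + (0)
The last nonzero remainder x - 6 is already monic.

x - 6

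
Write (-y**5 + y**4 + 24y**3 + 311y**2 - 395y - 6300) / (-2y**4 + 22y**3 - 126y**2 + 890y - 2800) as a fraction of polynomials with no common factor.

(y**3 + 11y**2 + 73y + 180)/(2y**2 + 2y + 80)

By polynomial division,
  -y**5 + y**4 + 24y**3 + 311y**2 - 395y - 6300 = ((1/2)y + 5)(-2y**4 + 22y**3 - 126y**2 + 890y - 2800) + (-23y**3 + 496y**2 - 3445y + 7700)
  -2y**4 + 22y**3 - 126y**2 + 890y - 2800 = ((2/23)y + 486/529)(-23y**3 + 496y**2 - 3445y + 7700) + (-(149240/529)y**2 + (1790880/529)y - 5223400/529)
  -23y**3 + 496y**2 - 3445y + 7700 = ((12167/149240)y - 5819/7462)(-(149240/529)y**2 + (1790880/529)y - 5223400/529) + (0)
Last nonzero remainder: -(149240/529)y**2 + (1790880/529)y - 5223400/529. Dividing through by -149240/529 gives the monic gcd y**2 - 12y + 35.
Cancel y**2 - 12y + 35 from numerator and denominator to get the reduced form.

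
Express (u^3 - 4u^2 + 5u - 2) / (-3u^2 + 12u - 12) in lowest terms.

(-u^2 + 2u - 1)/(3u - 6)

Repeated division with remainder:
  u^3 - 4u^2 + 5u - 2 = (-(1/3)u)(-3u^2 + 12u - 12) + (u - 2)
  -3u^2 + 12u - 12 = (-3u + 6)(u - 2) + (0)
The last nonzero remainder u - 2 is already monic.
Cancel u - 2 from numerator and denominator to get the reduced form.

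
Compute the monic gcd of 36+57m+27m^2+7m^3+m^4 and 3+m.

By polynomial division,
  m^4+7m^3+27m^2+57m+36 = (m^3+4m^2+15m+12)(m+3) + (0)
The last nonzero remainder m+3 is already monic.

3+m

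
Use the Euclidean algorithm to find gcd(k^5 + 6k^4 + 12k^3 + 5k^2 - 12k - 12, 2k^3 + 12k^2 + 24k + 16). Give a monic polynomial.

k^2 + 4k + 4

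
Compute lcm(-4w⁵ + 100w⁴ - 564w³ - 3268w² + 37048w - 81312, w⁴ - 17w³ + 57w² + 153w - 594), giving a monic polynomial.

w⁷ - 25w⁶ + 132w⁵ + 1042w⁴ - 10531w³ + 12975w² + 83358w - 182952

By polynomial division,
  -4w⁵ + 100w⁴ - 564w³ - 3268w² + 37048w - 81312 = (-4w + 32)(w⁴ - 17w³ + 57w² + 153w - 594) + (208w³ - 4480w² + 29776w - 62304)
  w⁴ - 17w³ + 57w² + 153w - 594 = ((1/208)w + 59/2704)(208w³ - 4480w² + 29776w - 62304) + ((1960/169)w² - (33320/169)w + 129360/169)
  208w³ - 4480w² + 29776w - 62304 = ((4394/245)w - 19942/245)((1960/169)w² - (33320/169)w + 129360/169) + (0)
Last nonzero remainder: (1960/169)w² - (33320/169)w + 129360/169. Dividing through by 1960/169 gives the monic gcd w² - 17w + 66.
Then lcm(f, g) = f·g / gcd(f, g); expanding and making the result monic gives the answer.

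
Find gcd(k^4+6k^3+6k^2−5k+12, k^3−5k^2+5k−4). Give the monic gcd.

Euclidean algorithm in ℚ[k]:
  k^4+6k^3+6k^2−5k+12 = (k+11)(k^3−5k^2+5k−4) + (56k^2−56k+56)
  k^3−5k^2+5k−4 = ((1/56)k−1/14)(56k^2−56k+56) + (0)
Last nonzero remainder: 56k^2−56k+56. Dividing through by 56 gives the monic gcd k^2−k+1.

k^2−k+1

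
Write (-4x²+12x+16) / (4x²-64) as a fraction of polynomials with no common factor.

(-x-1)/(x+4)

Euclidean algorithm in ℚ[x]:
  -4x²+12x+16 = (-1)(4x²-64) + (12x-48)
  4x²-64 = ((1/3)x+4/3)(12x-48) + (0)
Last nonzero remainder: 12x-48. Dividing through by 12 gives the monic gcd x-4.
Cancel x-4 from numerator and denominator to get the reduced form.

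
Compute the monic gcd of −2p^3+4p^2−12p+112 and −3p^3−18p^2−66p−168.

p^2+2p+14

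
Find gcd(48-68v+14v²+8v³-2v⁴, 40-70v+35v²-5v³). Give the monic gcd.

-8+14v-7v²+v³

By polynomial division,
  -2v⁴+8v³+14v²-68v+48 = ((2/5)v+6/5)(-5v³+35v²-70v+40) + (0)
Last nonzero remainder: -5v³+35v²-70v+40. Dividing through by -5 gives the monic gcd v³-7v²+14v-8.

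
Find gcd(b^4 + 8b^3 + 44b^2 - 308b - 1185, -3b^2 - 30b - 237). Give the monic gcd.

By polynomial division,
  b^4 + 8b^3 + 44b^2 - 308b - 1185 = (-(1/3)b^2 + (2/3)b + 5)(-3b^2 - 30b - 237) + (0)
Last nonzero remainder: -3b^2 - 30b - 237. Dividing through by -3 gives the monic gcd b^2 + 10b + 79.

b^2 + 10b + 79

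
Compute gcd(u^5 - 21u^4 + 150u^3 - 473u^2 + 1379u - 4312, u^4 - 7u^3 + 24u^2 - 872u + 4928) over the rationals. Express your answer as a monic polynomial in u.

Apply the Euclidean algorithm:
  u^5 - 21u^4 + 150u^3 - 473u^2 + 1379u - 4312 = (u - 14)(u^4 - 7u^3 + 24u^2 - 872u + 4928) + (28u^3 + 735u^2 - 15757u + 64680)
  u^4 - 7u^3 + 24u^2 - 872u + 4928 = ((1/28)u - 19/16)(28u^3 + 735u^2 - 15757u + 64680) + ((23353/16)u^2 - (350295/16)u + 163471/2)
  28u^3 + 735u^2 - 15757u + 64680 = ((448/23353)u + 1680/2123)((23353/16)u^2 - (350295/16)u + 163471/2) + (0)
Last nonzero remainder: (23353/16)u^2 - (350295/16)u + 163471/2. Dividing through by 23353/16 gives the monic gcd u^2 - 15u + 56.

u^2 - 15u + 56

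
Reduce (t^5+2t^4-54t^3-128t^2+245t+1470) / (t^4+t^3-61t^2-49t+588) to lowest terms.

(t^2+5t+10)/(t+4)

Apply the Euclidean algorithm:
  t^5+2t^4-54t^3-128t^2+245t+1470 = (t+1)(t^4+t^3-61t^2-49t+588) + (6t^3-18t^2-294t+882)
  t^4+t^3-61t^2-49t+588 = ((1/6)t+2/3)(6t^3-18t^2-294t+882) + (0)
Last nonzero remainder: 6t^3-18t^2-294t+882. Dividing through by 6 gives the monic gcd t^3-3t^2-49t+147.
Cancel t^3-3t^2-49t+147 from numerator and denominator to get the reduced form.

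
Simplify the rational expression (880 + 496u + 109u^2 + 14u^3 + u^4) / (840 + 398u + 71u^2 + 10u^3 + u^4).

Apply the Euclidean algorithm:
  u^4 + 14u^3 + 109u^2 + 496u + 880 = (u^4 + 10u^3 + 71u^2 + 398u + 840) + (4u^3 + 38u^2 + 98u + 40)
  u^4 + 10u^3 + 71u^2 + 398u + 840 = ((1/4)u + 1/8)(4u^3 + 38u^2 + 98u + 40) + ((167/4)u^2 + (1503/4)u + 835)
  4u^3 + 38u^2 + 98u + 40 = ((16/167)u + 8/167)((167/4)u^2 + (1503/4)u + 835) + (0)
Last nonzero remainder: (167/4)u^2 + (1503/4)u + 835. Dividing through by 167/4 gives the monic gcd u^2 + 9u + 20.
Cancel u^2 + 9u + 20 from numerator and denominator to get the reduced form.

(44 + 5u + u^2)/(42 + u + u^2)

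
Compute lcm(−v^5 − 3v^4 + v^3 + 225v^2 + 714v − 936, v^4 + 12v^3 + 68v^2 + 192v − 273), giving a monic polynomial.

Euclidean algorithm in ℚ[v]:
  −v^5 − 3v^4 + v^3 + 225v^2 + 714v − 936 = (−v + 9)(v^4 + 12v^3 + 68v^2 + 192v − 273) + (−39v^3 − 195v^2 − 1287v + 1521)
  v^4 + 12v^3 + 68v^2 + 192v − 273 = (−(1/39)v − 7/39)(−39v^3 − 195v^2 − 1287v + 1521) + (0)
Last nonzero remainder: −39v^3 − 195v^2 − 1287v + 1521. Dividing through by −39 gives the monic gcd v^3 + 5v^2 + 33v − 39.
Then lcm(f, g) = f·g / gcd(f, g); expanding and making the result monic gives the answer.

v^6 + 10v^5 + 20v^4 − 232v^3 − 2289v^2 − 4062v + 6552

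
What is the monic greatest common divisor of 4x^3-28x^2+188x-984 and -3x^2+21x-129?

Repeated division with remainder:
  4x^3-28x^2+188x-984 = (-(4/3)x)(-3x^2+21x-129) + (16x-984)
  -3x^2+21x-129 = (-(3/16)x-327/32)(16x-984) + (-40737/4)
  16x-984 = (-(64/40737)x+1312/13579)(-40737/4) + (0)
The last nonzero remainder is the constant -40737/4, so the polynomials are coprime and gcd = 1.

1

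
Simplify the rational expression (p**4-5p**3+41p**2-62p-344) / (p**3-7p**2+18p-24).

(p**3-p**2+37p+86)/(p**2-3p+6)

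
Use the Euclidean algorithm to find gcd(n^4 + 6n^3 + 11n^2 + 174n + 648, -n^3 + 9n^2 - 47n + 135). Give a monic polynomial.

Euclidean algorithm in ℚ[n]:
  n^4 + 6n^3 + 11n^2 + 174n + 648 = (-n - 15)(-n^3 + 9n^2 - 47n + 135) + (99n^2 - 396n + 2673)
  -n^3 + 9n^2 - 47n + 135 = (-(1/99)n + 5/99)(99n^2 - 396n + 2673) + (0)
Last nonzero remainder: 99n^2 - 396n + 2673. Dividing through by 99 gives the monic gcd n^2 - 4n + 27.

n^2 - 4n + 27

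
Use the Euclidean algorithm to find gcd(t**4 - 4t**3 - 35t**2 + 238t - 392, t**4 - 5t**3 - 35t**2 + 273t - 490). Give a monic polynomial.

Euclidean algorithm in ℚ[t]:
  t**4 - 4t**3 - 35t**2 + 238t - 392 = (t**4 - 5t**3 - 35t**2 + 273t - 490) + (t**3 - 35t + 98)
  t**4 - 5t**3 - 35t**2 + 273t - 490 = (t - 5)(t**3 - 35t + 98) + (0)
The last nonzero remainder t**3 - 35t + 98 is already monic.

t**3 - 35t + 98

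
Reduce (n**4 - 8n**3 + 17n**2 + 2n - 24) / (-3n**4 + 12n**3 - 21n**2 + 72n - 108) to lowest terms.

(-n**2 + 3n + 4)/(3n**2 + 3n + 18)

Repeated division with remainder:
  n**4 - 8n**3 + 17n**2 + 2n - 24 = (-1/3)(-3n**4 + 12n**3 - 21n**2 + 72n - 108) + (-4n**3 + 10n**2 + 26n - 60)
  -3n**4 + 12n**3 - 21n**2 + 72n - 108 = ((3/4)n - 9/8)(-4n**3 + 10n**2 + 26n - 60) + (-(117/4)n**2 + (585/4)n - 351/2)
  -4n**3 + 10n**2 + 26n - 60 = ((16/117)n + 40/117)(-(117/4)n**2 + (585/4)n - 351/2) + (0)
Last nonzero remainder: -(117/4)n**2 + (585/4)n - 351/2. Dividing through by -117/4 gives the monic gcd n**2 - 5n + 6.
Cancel n**2 - 5n + 6 from numerator and denominator to get the reduced form.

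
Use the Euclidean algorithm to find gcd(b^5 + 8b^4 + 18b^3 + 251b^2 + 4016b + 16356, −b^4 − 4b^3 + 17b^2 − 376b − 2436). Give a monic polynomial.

Repeated division with remainder:
  b^5 + 8b^4 + 18b^3 + 251b^2 + 4016b + 16356 = (−b − 4)(−b^4 − 4b^3 + 17b^2 − 376b − 2436) + (19b^3 − 57b^2 + 76b + 6612)
  −b^4 − 4b^3 + 17b^2 − 376b − 2436 = (−(1/19)b − 7/19)(19b^3 − 57b^2 + 76b + 6612) + (0)
Last nonzero remainder: 19b^3 − 57b^2 + 76b + 6612. Dividing through by 19 gives the monic gcd b^3 − 3b^2 + 4b + 348.

b^3 − 3b^2 + 4b + 348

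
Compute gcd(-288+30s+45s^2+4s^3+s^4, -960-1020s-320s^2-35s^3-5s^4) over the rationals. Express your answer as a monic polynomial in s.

48+3s+s^2

Euclidean algorithm in ℚ[s]:
  s^4+4s^3+45s^2+30s-288 = (-1/5)(-5s^4-35s^3-320s^2-1020s-960) + (-3s^3-19s^2-174s-480)
  -5s^4-35s^3-320s^2-1020s-960 = ((5/3)s+10/9)(-3s^3-19s^2-174s-480) + (-(80/9)s^2-(80/3)s-1280/3)
  -3s^3-19s^2-174s-480 = ((27/80)s+9/8)(-(80/9)s^2-(80/3)s-1280/3) + (0)
Last nonzero remainder: -(80/9)s^2-(80/3)s-1280/3. Dividing through by -80/9 gives the monic gcd s^2+3s+48.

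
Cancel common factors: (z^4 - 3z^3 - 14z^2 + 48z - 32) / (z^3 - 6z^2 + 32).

(z^3 + z^2 - 10z + 8)/(z^2 - 2z - 8)

By polynomial division,
  z^4 - 3z^3 - 14z^2 + 48z - 32 = (z + 3)(z^3 - 6z^2 + 32) + (4z^2 + 16z - 128)
  z^3 - 6z^2 + 32 = ((1/4)z - 5/2)(4z^2 + 16z - 128) + (72z - 288)
  4z^2 + 16z - 128 = ((1/18)z + 4/9)(72z - 288) + (0)
Last nonzero remainder: 72z - 288. Dividing through by 72 gives the monic gcd z - 4.
Cancel z - 4 from numerator and denominator to get the reduced form.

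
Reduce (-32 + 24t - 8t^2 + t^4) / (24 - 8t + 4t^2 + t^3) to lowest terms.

(-8 + 2t + t^2)/(6 + t)

Euclidean algorithm in ℚ[t]:
  t^4 - 8t^2 + 24t - 32 = (t - 4)(t^3 + 4t^2 - 8t + 24) + (16t^2 - 32t + 64)
  t^3 + 4t^2 - 8t + 24 = ((1/16)t + 3/8)(16t^2 - 32t + 64) + (0)
Last nonzero remainder: 16t^2 - 32t + 64. Dividing through by 16 gives the monic gcd t^2 - 2t + 4.
Cancel t^2 - 2t + 4 from numerator and denominator to get the reduced form.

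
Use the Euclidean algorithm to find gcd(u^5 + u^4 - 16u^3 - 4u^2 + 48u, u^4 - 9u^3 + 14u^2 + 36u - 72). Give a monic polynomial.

Repeated division with remainder:
  u^5 + u^4 - 16u^3 - 4u^2 + 48u = (u + 10)(u^4 - 9u^3 + 14u^2 + 36u - 72) + (60u^3 - 180u^2 - 240u + 720)
  u^4 - 9u^3 + 14u^2 + 36u - 72 = ((1/60)u - 1/10)(60u^3 - 180u^2 - 240u + 720) + (0)
Last nonzero remainder: 60u^3 - 180u^2 - 240u + 720. Dividing through by 60 gives the monic gcd u^3 - 3u^2 - 4u + 12.

u^3 - 3u^2 - 4u + 12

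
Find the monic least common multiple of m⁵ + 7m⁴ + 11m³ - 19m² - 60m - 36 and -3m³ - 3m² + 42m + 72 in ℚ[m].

m⁶ + 3m⁵ - 17m⁴ - 63m³ + 16m² + 204m + 144

Apply the Euclidean algorithm:
  m⁵ + 7m⁴ + 11m³ - 19m² - 60m - 36 = (-(1/3)m² - 2m - 19/3)(-3m³ - 3m² + 42m + 72) + (70m² + 350m + 420)
  -3m³ - 3m² + 42m + 72 = (-(3/70)m + 6/35)(70m² + 350m + 420) + (0)
Last nonzero remainder: 70m² + 350m + 420. Dividing through by 70 gives the monic gcd m² + 5m + 6.
Then lcm(f, g) = f·g / gcd(f, g); expanding and making the result monic gives the answer.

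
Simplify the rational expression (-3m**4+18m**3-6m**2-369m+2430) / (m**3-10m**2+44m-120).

Repeated division with remainder:
  -3m**4+18m**3-6m**2-369m+2430 = (-3m-12)(m**3-10m**2+44m-120) + (6m**2-201m+990)
  m**3-10m**2+44m-120 = ((1/6)m+47/12)(6m**2-201m+990) + ((2665/4)m-7995/2)
  6m**2-201m+990 = ((24/2665)m-132/533)((2665/4)m-7995/2) + (0)
Last nonzero remainder: (2665/4)m-7995/2. Dividing through by 2665/4 gives the monic gcd m-6.
Cancel m-6 from numerator and denominator to get the reduced form.

(-3m**3-6m-405)/(m**2-4m+20)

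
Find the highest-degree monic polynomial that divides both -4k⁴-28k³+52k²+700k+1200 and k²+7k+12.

k²+7k+12

By polynomial division,
  -4k⁴-28k³+52k²+700k+1200 = (-4k²+100)(k²+7k+12) + (0)
The last nonzero remainder k²+7k+12 is already monic.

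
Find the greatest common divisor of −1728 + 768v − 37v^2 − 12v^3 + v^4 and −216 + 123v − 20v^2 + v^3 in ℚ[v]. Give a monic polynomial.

−216 + 123v − 20v^2 + v^3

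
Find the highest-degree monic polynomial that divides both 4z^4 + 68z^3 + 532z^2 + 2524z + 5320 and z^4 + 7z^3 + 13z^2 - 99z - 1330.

Euclidean algorithm in ℚ[z]:
  4z^4 + 68z^3 + 532z^2 + 2524z + 5320 = (4)(z^4 + 7z^3 + 13z^2 - 99z - 1330) + (40z^3 + 480z^2 + 2920z + 10640)
  z^4 + 7z^3 + 13z^2 - 99z - 1330 = ((1/40)z - 1/8)(40z^3 + 480z^2 + 2920z + 10640) + (0)
Last nonzero remainder: 40z^3 + 480z^2 + 2920z + 10640. Dividing through by 40 gives the monic gcd z^3 + 12z^2 + 73z + 266.

z^3 + 12z^2 + 73z + 266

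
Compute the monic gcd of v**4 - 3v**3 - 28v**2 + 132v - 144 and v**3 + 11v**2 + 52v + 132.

Repeated division with remainder:
  v**4 - 3v**3 - 28v**2 + 132v - 144 = (v - 14)(v**3 + 11v**2 + 52v + 132) + (74v**2 + 728v + 1704)
  v**3 + 11v**2 + 52v + 132 = ((1/74)v + 43/2738)(74v**2 + 728v + 1704) + ((24012/1369)v + 144072/1369)
  74v**2 + 728v + 1704 = ((50653/12006)v + 97199/6003)((24012/1369)v + 144072/1369) + (0)
Last nonzero remainder: (24012/1369)v + 144072/1369. Dividing through by 24012/1369 gives the monic gcd v + 6.

v + 6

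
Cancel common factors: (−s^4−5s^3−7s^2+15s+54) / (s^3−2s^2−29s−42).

(−s^3−2s^2−s+18)/(s^2−5s−14)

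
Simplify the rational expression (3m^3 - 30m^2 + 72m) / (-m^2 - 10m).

Apply the Euclidean algorithm:
  3m^3 - 30m^2 + 72m = (-3m + 60)(-m^2 - 10m) + (672m)
  -m^2 - 10m = (-(1/672)m - 5/336)(672m) + (0)
Last nonzero remainder: 672m. Dividing through by 672 gives the monic gcd m.
Cancel m from numerator and denominator to get the reduced form.

(-3m^2 + 30m - 72)/(m + 10)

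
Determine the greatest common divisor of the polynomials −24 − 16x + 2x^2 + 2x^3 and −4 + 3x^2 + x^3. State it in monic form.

By polynomial division,
  2x^3 + 2x^2 − 16x − 24 = (2)(x^3 + 3x^2 − 4) + (−4x^2 − 16x − 16)
  x^3 + 3x^2 − 4 = (−(1/4)x + 1/4)(−4x^2 − 16x − 16) + (0)
Last nonzero remainder: −4x^2 − 16x − 16. Dividing through by −4 gives the monic gcd x^2 + 4x + 4.

4 + 4x + x^2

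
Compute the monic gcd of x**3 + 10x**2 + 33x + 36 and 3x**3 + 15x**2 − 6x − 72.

By polynomial division,
  x**3 + 10x**2 + 33x + 36 = (1/3)(3x**3 + 15x**2 − 6x − 72) + (5x**2 + 35x + 60)
  3x**3 + 15x**2 − 6x − 72 = ((3/5)x − 6/5)(5x**2 + 35x + 60) + (0)
Last nonzero remainder: 5x**2 + 35x + 60. Dividing through by 5 gives the monic gcd x**2 + 7x + 12.

x**2 + 7x + 12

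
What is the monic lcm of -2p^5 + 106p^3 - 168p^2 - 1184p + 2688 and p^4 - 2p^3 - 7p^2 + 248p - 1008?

p^7 - 5p^6 - 17p^5 + 349p^4 - 1736p^3 - 1280p^2 + 28032p - 48384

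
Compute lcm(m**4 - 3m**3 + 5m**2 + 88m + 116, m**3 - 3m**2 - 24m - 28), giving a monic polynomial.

Euclidean algorithm in ℚ[m]:
  m**4 - 3m**3 + 5m**2 + 88m + 116 = (m)(m**3 - 3m**2 - 24m - 28) + (29m**2 + 116m + 116)
  m**3 - 3m**2 - 24m - 28 = ((1/29)m - 7/29)(29m**2 + 116m + 116) + (0)
Last nonzero remainder: 29m**2 + 116m + 116. Dividing through by 29 gives the monic gcd m**2 + 4m + 4.
Then lcm(f, g) = f·g / gcd(f, g); expanding and making the result monic gives the answer.

m**5 - 10m**4 + 26m**3 + 53m**2 - 500m - 812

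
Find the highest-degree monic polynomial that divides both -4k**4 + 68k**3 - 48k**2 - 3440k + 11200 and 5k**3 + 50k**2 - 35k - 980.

Apply the Euclidean algorithm:
  -4k**4 + 68k**3 - 48k**2 - 3440k + 11200 = (-(4/5)k + 108/5)(5k**3 + 50k**2 - 35k - 980) + (-1156k**2 - 3468k + 32368)
  5k**3 + 50k**2 - 35k - 980 = (-(5/1156)k - 35/1156)(-1156k**2 - 3468k + 32368) + (0)
Last nonzero remainder: -1156k**2 - 3468k + 32368. Dividing through by -1156 gives the monic gcd k**2 + 3k - 28.

k**2 + 3k - 28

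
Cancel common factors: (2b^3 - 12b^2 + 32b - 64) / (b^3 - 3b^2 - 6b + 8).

By polynomial division,
  2b^3 - 12b^2 + 32b - 64 = (2)(b^3 - 3b^2 - 6b + 8) + (-6b^2 + 44b - 80)
  b^3 - 3b^2 - 6b + 8 = (-(1/6)b - 13/18)(-6b^2 + 44b - 80) + ((112/9)b - 448/9)
  -6b^2 + 44b - 80 = (-(27/56)b + 45/28)((112/9)b - 448/9) + (0)
Last nonzero remainder: (112/9)b - 448/9. Dividing through by 112/9 gives the monic gcd b - 4.
Cancel b - 4 from numerator and denominator to get the reduced form.

(2b^2 - 4b + 16)/(b^2 + b - 2)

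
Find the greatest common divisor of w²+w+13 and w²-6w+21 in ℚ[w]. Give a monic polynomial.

Repeated division with remainder:
  w²+w+13 = (w²-6w+21) + (7w-8)
  w²-6w+21 = ((1/7)w-34/49)(7w-8) + (757/49)
  7w-8 = ((343/757)w-392/757)(757/49) + (0)
The last nonzero remainder is the constant 757/49, so the polynomials are coprime and gcd = 1.

1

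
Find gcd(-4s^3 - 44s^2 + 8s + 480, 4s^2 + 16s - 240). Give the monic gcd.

Euclidean algorithm in ℚ[s]:
  -4s^3 - 44s^2 + 8s + 480 = (-s - 7)(4s^2 + 16s - 240) + (-120s - 1200)
  4s^2 + 16s - 240 = (-(1/30)s + 1/5)(-120s - 1200) + (0)
Last nonzero remainder: -120s - 1200. Dividing through by -120 gives the monic gcd s + 10.

s + 10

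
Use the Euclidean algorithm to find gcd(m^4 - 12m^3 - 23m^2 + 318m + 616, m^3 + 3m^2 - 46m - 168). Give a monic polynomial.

m^2 - 3m - 28

Apply the Euclidean algorithm:
  m^4 - 12m^3 - 23m^2 + 318m + 616 = (m - 15)(m^3 + 3m^2 - 46m - 168) + (68m^2 - 204m - 1904)
  m^3 + 3m^2 - 46m - 168 = ((1/68)m + 3/34)(68m^2 - 204m - 1904) + (0)
Last nonzero remainder: 68m^2 - 204m - 1904. Dividing through by 68 gives the monic gcd m^2 - 3m - 28.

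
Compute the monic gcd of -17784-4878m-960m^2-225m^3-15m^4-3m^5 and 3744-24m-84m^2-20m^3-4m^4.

By polynomial division,
  -3m^5-15m^4-225m^3-960m^2-4878m-17784 = ((3/4)m)(-4m^4-20m^3-84m^2-24m+3744) + (-162m^3-942m^2-7686m-17784)
  -4m^4-20m^3-84m^2-24m+3744 = ((2/81)m-44/2187)(-162m^3-942m^2-7686m-17784) + ((63296/729)m^2+(63296/243)m+822848/243)
  -162m^3-942m^2-7686m-17784 = (-(59049/31648)m-41553/7912)((63296/729)m^2+(63296/243)m+822848/243) + (0)
Last nonzero remainder: (63296/729)m^2+(63296/243)m+822848/243. Dividing through by 63296/729 gives the monic gcd m^2+3m+39.

39+3m+m^2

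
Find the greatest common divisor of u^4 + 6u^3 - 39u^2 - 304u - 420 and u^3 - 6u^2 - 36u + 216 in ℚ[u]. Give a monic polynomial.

u + 6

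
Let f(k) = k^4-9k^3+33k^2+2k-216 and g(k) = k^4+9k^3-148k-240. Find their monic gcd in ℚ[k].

k^2-2k-8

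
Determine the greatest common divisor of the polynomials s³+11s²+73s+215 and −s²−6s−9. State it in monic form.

1

By polynomial division,
  s³+11s²+73s+215 = (−s−5)(−s²−6s−9) + (34s+170)
  −s²−6s−9 = (−(1/34)s−1/34)(34s+170) + (−4)
  34s+170 = (−(17/2)s−85/2)(−4) + (0)
The last nonzero remainder is the constant −4, so the polynomials are coprime and gcd = 1.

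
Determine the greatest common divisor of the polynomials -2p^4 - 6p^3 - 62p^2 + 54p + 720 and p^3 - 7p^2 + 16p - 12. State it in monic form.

Euclidean algorithm in ℚ[p]:
  -2p^4 - 6p^3 - 62p^2 + 54p + 720 = (-2p - 20)(p^3 - 7p^2 + 16p - 12) + (-170p^2 + 350p + 480)
  p^3 - 7p^2 + 16p - 12 = (-(1/170)p + 42/1445)(-170p^2 + 350p + 480) + ((2500/289)p - 7500/289)
  -170p^2 + 350p + 480 = (-(4913/250)p - 2312/125)((2500/289)p - 7500/289) + (0)
Last nonzero remainder: (2500/289)p - 7500/289. Dividing through by 2500/289 gives the monic gcd p - 3.

p - 3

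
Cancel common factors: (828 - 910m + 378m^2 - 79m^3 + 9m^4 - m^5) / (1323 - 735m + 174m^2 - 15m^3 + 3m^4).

(92 - 50m + 4m^2 - m^3)/(147 + 3m^2)

Euclidean algorithm in ℚ[m]:
  -m^5 + 9m^4 - 79m^3 + 378m^2 - 910m + 828 = (-(1/3)m + 4/3)(3m^4 - 15m^3 + 174m^2 - 735m + 1323) + (-m^3 - 99m^2 + 511m - 936)
  3m^4 - 15m^3 + 174m^2 - 735m + 1323 = (-3m + 312)(-m^3 - 99m^2 + 511m - 936) + (32595m^2 - 162975m + 293355)
  -m^3 - 99m^2 + 511m - 936 = (-(1/32595)m - 104/32595)(32595m^2 - 162975m + 293355) + (0)
Last nonzero remainder: 32595m^2 - 162975m + 293355. Dividing through by 32595 gives the monic gcd m^2 - 5m + 9.
Cancel m^2 - 5m + 9 from numerator and denominator to get the reduced form.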